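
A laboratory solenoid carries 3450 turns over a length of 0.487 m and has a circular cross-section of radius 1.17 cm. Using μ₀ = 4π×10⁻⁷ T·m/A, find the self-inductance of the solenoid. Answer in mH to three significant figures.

A = πr² = π(1.170×10^-2 m)² = 4.301×10^-4 m².
For a long solenoid, L = μ₀N²A/ℓ.
L = (4π×10⁻⁷)(3450)²(4.301×10^-4)/(0.487 m) = 1.321×10^-2 H.

L ≈ 13.2 mH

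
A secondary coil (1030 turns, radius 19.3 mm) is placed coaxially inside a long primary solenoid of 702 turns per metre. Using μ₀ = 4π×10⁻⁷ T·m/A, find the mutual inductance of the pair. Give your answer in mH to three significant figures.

M ≈ 1.06 mH

The outer solenoid produces a uniform field B₁ = μ₀n₁I₁ across the inner coil,
so the flux linkage is N₂Φ = N₂B₁A₂ = μ₀n₁N₂A₂·I₁, giving M = μ₀n₁N₂A₂.
A₂ = πr² = π(1.930×10^-2 m)² = 1.170×10^-3 m².
M = (4π×10⁻⁷)(702)(1030)(1.170×10^-3) = 1.063×10^-3 H.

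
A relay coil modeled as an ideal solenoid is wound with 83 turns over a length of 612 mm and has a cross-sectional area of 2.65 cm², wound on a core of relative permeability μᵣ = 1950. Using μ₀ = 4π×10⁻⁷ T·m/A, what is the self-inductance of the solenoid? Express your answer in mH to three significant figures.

L ≈ 7.31 mH

A = 2.65 cm² = 2.650×10^-4 m².
For a long solenoid, L = μ₀μᵣN²A/ℓ.
L = (4π×10⁻⁷)(1950)(83)²(2.650×10^-4)/(0.612 m) = 7.310×10^-3 H.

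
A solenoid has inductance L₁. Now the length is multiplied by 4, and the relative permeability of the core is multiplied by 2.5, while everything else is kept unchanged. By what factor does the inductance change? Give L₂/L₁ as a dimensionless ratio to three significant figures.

L₂/L₁ = 0.625

For a solenoid, L ∝ μᵣN²A/ℓ.
L₂/L₁ = (4)^-1 × (2.5) = 0.625.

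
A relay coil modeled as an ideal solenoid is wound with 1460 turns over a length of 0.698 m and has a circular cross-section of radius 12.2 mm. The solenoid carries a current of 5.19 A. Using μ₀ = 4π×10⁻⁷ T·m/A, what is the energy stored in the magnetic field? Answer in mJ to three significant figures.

U ≈ 24.2 mJ

A = πr² = π(1.220×10^-2 m)² = 4.676×10^-4 m².
L = μ₀N²A/ℓ = (4π×10⁻⁷)(1460)²(4.676×10^-4)/(0.698) = 1.794×10^-3 H.
U = ½LI² = ½(1.794×10^-3)(5.19)² = 2.417×10^-2 J.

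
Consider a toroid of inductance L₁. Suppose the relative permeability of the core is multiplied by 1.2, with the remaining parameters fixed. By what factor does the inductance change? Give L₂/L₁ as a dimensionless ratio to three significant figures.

For a toroid, L ∝ μᵣN²A/R.
L₂/L₁ = (1.2) = 1.20.

L₂/L₁ = 1.20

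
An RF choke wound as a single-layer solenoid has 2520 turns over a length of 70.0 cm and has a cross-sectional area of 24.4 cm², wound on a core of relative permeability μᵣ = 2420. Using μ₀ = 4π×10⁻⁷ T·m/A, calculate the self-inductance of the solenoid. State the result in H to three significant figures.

A = 24.4 cm² = 2.440×10^-3 m².
For a long solenoid, L = μ₀μᵣN²A/ℓ.
L = (4π×10⁻⁷)(2420)(2520)²(2.440×10^-3)/(0.7 m) = 67.32 H.

L ≈ 67.3 H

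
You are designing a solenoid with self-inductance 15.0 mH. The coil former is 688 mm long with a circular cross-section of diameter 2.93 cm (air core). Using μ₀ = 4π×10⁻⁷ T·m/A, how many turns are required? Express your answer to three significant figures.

N ≈ 3490 turns

A = π(d/2)² = π(1.465×10^-2 m)² = 6.743×10^-4 m².
From L = μ₀N²A/ℓ, N = √(Lℓ / (μ₀A)).
N = √[(1.500×10^-2)(0.688) / ((4π×10⁻⁷)×6.743×10^-4)] = √(1.218×10^7) ≈ 3490.0.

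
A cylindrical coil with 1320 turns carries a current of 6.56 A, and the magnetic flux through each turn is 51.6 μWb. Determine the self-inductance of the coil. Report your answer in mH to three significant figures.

Self-inductance is defined by L = NΦ_B/I (flux linkage over current).
L = (1320)(5.160×10^-5 Wb)/(6.56 A) = 1.038×10^-2 H.

L ≈ 10.4 mH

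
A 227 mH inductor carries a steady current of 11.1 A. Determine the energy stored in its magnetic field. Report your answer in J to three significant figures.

U ≈ 14.0 J

Stored magnetic energy: U = ½LI².
U = ½(0.227 H)(11.1 A)² = 13.98 J.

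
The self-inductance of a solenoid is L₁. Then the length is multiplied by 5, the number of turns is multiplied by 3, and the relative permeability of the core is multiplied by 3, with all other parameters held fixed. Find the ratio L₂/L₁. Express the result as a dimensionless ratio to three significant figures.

For a solenoid, L ∝ μᵣN²A/ℓ.
L₂/L₁ = (5)^-1 × (3)^2 × (3) = 5.40.

L₂/L₁ = 5.40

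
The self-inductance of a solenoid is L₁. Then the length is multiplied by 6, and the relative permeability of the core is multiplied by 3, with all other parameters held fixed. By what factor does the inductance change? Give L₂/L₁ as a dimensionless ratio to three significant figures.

For a solenoid, L ∝ μᵣN²A/ℓ.
L₂/L₁ = (6)^-1 × (3) = 0.500.

L₂/L₁ = 0.500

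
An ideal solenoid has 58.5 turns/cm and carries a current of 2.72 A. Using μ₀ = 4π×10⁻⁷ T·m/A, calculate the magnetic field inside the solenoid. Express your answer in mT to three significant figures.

B ≈ 20.0 mT

Inside a long solenoid, B = μ₀nI.
B = (4π×10⁻⁷)(5.850×10^3 m⁻¹)(2.72 A) = 2.000×10^-2 T.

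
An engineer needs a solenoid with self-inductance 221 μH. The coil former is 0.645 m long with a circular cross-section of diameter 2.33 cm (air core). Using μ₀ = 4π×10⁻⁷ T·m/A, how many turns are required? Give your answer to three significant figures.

A = π(d/2)² = π(1.165×10^-2 m)² = 4.264×10^-4 m².
From L = μ₀N²A/ℓ, N = √(Lℓ / (μ₀A)).
N = √[(2.210×10^-4)(0.645) / ((4π×10⁻⁷)×4.264×10^-4)] = √(2.660×10^5) ≈ 515.8.

N ≈ 516 turns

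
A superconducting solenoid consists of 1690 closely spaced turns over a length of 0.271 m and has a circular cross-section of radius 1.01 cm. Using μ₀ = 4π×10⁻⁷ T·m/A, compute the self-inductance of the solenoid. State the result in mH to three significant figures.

A = πr² = π(1.010×10^-2 m)² = 3.2047×10^-4 m².
For a long solenoid, L = μ₀N²A/ℓ.
L = (4π×10⁻⁷)(1690)²(3.2047×10^-4)/(0.271 m) = 4.244×10^-3 H.

L ≈ 4.24 mH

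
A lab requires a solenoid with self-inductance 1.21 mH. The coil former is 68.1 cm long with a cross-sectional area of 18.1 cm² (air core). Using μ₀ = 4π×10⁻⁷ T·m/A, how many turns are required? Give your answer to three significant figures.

A = 18.1 cm² = 1.810×10^-3 m².
From L = μ₀N²A/ℓ, N = √(Lℓ / (μ₀A)).
N = √[(1.210×10^-3)(0.681) / ((4π×10⁻⁷)×1.810×10^-3)] = √(3.623×10^5) ≈ 601.9.

N ≈ 602 turns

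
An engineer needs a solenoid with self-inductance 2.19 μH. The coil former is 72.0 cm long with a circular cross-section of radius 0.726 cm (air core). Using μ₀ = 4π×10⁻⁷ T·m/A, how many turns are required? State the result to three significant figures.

N ≈ 87 turns

A = πr² = π(7.260×10^-3 m)² = 1.656×10^-4 m².
From L = μ₀N²A/ℓ, N = √(Lℓ / (μ₀A)).
N = √[(2.190×10^-6)(0.72) / ((4π×10⁻⁷)×1.656×10^-4)] = √(7.578×10^3) ≈ 87.1.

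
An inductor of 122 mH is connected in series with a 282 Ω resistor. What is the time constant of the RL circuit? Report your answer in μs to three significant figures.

τ = L/R = (0.122 H)/(282 Ω) = 4.326×10^-4 s.

τ ≈ 433 μs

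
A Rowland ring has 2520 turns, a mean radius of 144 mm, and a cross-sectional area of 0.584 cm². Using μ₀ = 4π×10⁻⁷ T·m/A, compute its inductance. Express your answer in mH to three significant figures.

For a thin toroid, L = μ₀N²A/(2πR).
L = (4π×10⁻⁷)(2520)²(5.840×10^-5) / (2π×0.144 m) = 5.151×10^-4 H.

L ≈ 0.515 mH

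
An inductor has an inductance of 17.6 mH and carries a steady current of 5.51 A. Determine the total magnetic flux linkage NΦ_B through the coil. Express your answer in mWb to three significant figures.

From L = NΦ_B/I, the flux linkage is NΦ_B = LI.
NΦ_B = (1.760×10^-2 H)(5.51 A) = 9.698×10^-2 Wb.

NΦ_B ≈ 97.0 mWb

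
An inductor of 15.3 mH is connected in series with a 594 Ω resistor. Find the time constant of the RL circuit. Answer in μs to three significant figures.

τ ≈ 25.8 μs

τ = L/R = (1.530×10^-2 H)/(594 Ω) = 2.576×10^-5 s.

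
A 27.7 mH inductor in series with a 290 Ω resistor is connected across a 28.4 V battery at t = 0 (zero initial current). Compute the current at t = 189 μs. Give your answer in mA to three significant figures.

I ≈ 84.4 mA

τ = L/R = 2.770×10^-2/290 = 9.552×10^-5 s; final current I_∞ = ε/R = 28.4/290 = 9.793×10^-2 A.
I(t) = I_∞(1 − e^(−t/τ)) with t/τ = 1.979.
I = (9.793×10^-2)(1 − e^(−1.979)) = 8.439×10^-2 A.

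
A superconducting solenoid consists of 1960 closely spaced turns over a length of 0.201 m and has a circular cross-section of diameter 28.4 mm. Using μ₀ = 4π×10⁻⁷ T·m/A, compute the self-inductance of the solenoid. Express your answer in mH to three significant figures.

L ≈ 15.2 mH

A = π(d/2)² = π(1.420×10^-2 m)² = 6.3347×10^-4 m².
For a long solenoid, L = μ₀N²A/ℓ.
L = (4π×10⁻⁷)(1960)²(6.3347×10^-4)/(0.201 m) = 1.521×10^-2 H.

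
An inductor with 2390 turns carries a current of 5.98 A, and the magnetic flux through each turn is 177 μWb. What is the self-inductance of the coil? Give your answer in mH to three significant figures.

L ≈ 70.7 mH

Self-inductance is defined by L = NΦ_B/I (flux linkage over current).
L = (2390)(1.770×10^-4 Wb)/(5.98 A) = 7.074×10^-2 H.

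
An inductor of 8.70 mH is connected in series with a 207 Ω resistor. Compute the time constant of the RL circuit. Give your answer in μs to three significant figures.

τ = L/R = (8.700×10^-3 H)/(207 Ω) = 4.203×10^-5 s.

τ ≈ 42.0 μs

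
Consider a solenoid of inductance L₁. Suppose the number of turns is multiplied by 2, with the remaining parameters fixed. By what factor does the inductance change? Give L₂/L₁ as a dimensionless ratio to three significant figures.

For a solenoid, L ∝ μᵣN²A/ℓ.
L₂/L₁ = (2)^2 = 4.00.

L₂/L₁ = 4.00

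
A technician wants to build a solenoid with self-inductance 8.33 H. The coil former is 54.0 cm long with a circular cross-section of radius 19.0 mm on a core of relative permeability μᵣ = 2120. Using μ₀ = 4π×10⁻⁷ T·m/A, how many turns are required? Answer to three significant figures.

N ≈ 1220 turns

A = πr² = π(1.900×10^-2 m)² = 1.134×10^-3 m².
From L = μ₀μᵣN²A/ℓ, N = √(Lℓ / (μ₀μᵣA)).
N = √[(8.33)(0.54) / ((4π×10⁻⁷)(2120)×1.134×10^-3)] = √(1.489×10^6) ≈ 1220.2.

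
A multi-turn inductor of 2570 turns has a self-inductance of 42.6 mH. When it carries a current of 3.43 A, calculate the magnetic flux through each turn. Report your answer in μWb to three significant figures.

Φ_B ≈ 56.9 μWb

From L = NΦ_B/I, the flux per turn is Φ_B = LI/N.
Φ_B = (4.260×10^-2 H)(3.43 A)/2570 = 5.686×10^-5 Wb.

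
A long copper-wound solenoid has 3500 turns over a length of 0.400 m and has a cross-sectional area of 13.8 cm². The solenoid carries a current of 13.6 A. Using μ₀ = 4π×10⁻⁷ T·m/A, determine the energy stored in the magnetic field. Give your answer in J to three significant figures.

A = 13.8 cm² = 1.380×10^-3 m².
L = μ₀N²A/ℓ = (4π×10⁻⁷)(3500)²(1.380×10^-3)/(0.4) = 5.311×10^-2 H.
U = ½LI² = ½(5.311×10^-2)(13.6)² = 4.911 J.

U ≈ 4.91 J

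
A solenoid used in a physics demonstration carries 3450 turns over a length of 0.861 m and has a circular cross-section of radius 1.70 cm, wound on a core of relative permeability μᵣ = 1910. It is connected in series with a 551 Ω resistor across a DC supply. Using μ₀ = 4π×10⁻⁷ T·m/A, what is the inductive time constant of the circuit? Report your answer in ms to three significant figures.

A = πr² = π(1.700×10^-2 m)² = 9.079×10^-4 m².
L = μ₀μᵣN²A/ℓ = (4π×10⁻⁷)(1910)(3450)²(9.079×10^-4)/(0.861) = 30.12 H.
τ = L/R = (30.12)/(551) = 5.467×10^-2 s.

τ ≈ 54.7 ms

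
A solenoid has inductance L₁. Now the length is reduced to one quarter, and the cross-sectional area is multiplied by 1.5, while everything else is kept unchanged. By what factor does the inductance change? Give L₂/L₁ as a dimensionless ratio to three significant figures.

L₂/L₁ = 6.00

For a solenoid, L ∝ μᵣN²A/ℓ.
L₂/L₁ = (0.25)^-1 × (1.5) = 6.00.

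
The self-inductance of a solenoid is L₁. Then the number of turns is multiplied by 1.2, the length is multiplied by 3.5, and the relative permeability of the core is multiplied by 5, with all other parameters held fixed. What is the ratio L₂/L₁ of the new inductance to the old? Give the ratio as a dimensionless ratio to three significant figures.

For a solenoid, L ∝ μᵣN²A/ℓ.
L₂/L₁ = (1.2)^2 × (3.5)^-1 × (5) = 2.06.

L₂/L₁ = 2.06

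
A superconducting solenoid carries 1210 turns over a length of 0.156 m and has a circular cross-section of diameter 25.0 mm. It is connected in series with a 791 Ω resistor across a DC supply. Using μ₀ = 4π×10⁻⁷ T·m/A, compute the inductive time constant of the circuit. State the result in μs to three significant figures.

τ ≈ 7.32 μs

A = π(d/2)² = π(1.250×10^-2 m)² = 4.909×10^-4 m².
L = μ₀N²A/ℓ = (4π×10⁻⁷)(1210)²(4.909×10^-4)/(0.156) = 5.789×10^-3 H.
τ = L/R = (5.789×10^-3)/(791) = 7.319×10^-6 s.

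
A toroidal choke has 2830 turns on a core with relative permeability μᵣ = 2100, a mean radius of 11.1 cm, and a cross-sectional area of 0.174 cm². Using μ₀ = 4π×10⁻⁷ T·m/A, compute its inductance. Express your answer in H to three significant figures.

For a thin toroid, L = μ₀μᵣN²A/(2πR).
L = (4π×10⁻⁷)(2100)(2830)²(1.740×10^-5) / (2π×0.111 m) = 0.5273 H.

L ≈ 0.527 H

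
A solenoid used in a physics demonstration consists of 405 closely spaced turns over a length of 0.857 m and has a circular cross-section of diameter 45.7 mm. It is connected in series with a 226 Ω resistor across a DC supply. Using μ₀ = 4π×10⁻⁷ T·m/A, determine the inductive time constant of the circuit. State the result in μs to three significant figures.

A = π(d/2)² = π(2.285×10^-2 m)² = 1.640×10^-3 m².
L = μ₀N²A/ℓ = (4π×10⁻⁷)(405)²(1.640×10^-3)/(0.857) = 3.945×10^-4 H.
τ = L/R = (3.945×10^-4)/(226) = 1.746×10^-6 s.

τ ≈ 1.75 μs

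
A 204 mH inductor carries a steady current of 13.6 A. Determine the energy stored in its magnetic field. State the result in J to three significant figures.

U ≈ 18.9 J

Stored magnetic energy: U = ½LI².
U = ½(0.204 H)(13.6 A)² = 18.87 J.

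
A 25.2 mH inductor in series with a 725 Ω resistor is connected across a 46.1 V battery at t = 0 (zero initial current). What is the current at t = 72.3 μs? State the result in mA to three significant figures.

I ≈ 55.6 mA

τ = L/R = 2.520×10^-2/725 = 3.476×10^-5 s; final current I_∞ = ε/R = 46.1/725 = 6.359×10^-2 A.
I(t) = I_∞(1 − e^(−t/τ)) with t/τ = 2.080.
I = (6.359×10^-2)(1 − e^(−2.080)) = 5.564×10^-2 A.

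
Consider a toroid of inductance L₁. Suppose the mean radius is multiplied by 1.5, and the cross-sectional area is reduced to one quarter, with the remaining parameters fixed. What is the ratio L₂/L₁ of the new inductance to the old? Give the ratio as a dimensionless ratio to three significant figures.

L₂/L₁ = 0.167

For a toroid, L ∝ μᵣN²A/R.
L₂/L₁ = (1.5)^-1 × (0.25) = 0.167.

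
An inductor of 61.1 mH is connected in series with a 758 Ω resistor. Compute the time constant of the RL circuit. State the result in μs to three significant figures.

τ ≈ 80.6 μs

τ = L/R = (6.110×10^-2 H)/(758 Ω) = 8.061×10^-5 s.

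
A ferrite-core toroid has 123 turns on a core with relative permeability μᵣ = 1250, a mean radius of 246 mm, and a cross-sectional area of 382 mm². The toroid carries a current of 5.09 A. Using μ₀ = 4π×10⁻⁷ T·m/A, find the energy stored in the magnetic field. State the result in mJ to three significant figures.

U ≈ 76.1 mJ

L = μ₀μᵣN²A/(2πR) = (4π×10⁻⁷)(1250)(123)²(3.820×10^-4)/(2π×0.246) = 5.873×10^-3 H.
U = ½LI² = ½(5.873×10^-3)(5.09)² = 7.608×10^-2 J.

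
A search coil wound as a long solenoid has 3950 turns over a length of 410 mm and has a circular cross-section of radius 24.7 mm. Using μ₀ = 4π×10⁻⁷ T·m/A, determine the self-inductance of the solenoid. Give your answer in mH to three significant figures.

A = πr² = π(2.470×10^-2 m)² = 1.917×10^-3 m².
For a long solenoid, L = μ₀N²A/ℓ.
L = (4π×10⁻⁷)(3950)²(1.917×10^-3)/(0.41 m) = 9.166×10^-2 H.

L ≈ 91.7 mH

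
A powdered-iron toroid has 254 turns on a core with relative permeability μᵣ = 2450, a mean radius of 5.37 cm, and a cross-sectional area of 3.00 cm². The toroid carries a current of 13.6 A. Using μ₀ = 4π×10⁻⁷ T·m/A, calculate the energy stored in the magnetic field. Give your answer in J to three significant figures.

U ≈ 16.3 J

L = μ₀μᵣN²A/(2πR) = (4π×10⁻⁷)(2450)(254)²(3.000×10^-4)/(2π×5.370×10^-2) = 0.1766 H.
U = ½LI² = ½(0.1766)(13.6)² = 16.33 J.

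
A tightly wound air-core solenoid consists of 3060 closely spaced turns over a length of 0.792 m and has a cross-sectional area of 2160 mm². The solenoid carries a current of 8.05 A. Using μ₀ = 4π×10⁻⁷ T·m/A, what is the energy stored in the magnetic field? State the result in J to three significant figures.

A = 2160 mm² = 2.160×10^-3 m².
L = μ₀N²A/ℓ = (4π×10⁻⁷)(3060)²(2.160×10^-3)/(0.792) = 3.209×10^-2 H.
U = ½LI² = ½(3.209×10^-2)(8.05)² = 1.04 J.

U ≈ 1.04 J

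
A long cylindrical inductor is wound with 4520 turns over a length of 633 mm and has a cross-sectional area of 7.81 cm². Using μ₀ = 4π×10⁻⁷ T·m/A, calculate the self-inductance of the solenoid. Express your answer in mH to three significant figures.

L ≈ 31.7 mH

A = 7.81 cm² = 7.810×10^-4 m².
For a long solenoid, L = μ₀N²A/ℓ.
L = (4π×10⁻⁷)(4520)²(7.810×10^-4)/(0.633 m) = 3.168×10^-2 H.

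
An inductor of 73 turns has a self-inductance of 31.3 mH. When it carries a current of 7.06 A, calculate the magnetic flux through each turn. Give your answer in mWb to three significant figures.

From L = NΦ_B/I, the flux per turn is Φ_B = LI/N.
Φ_B = (3.130×10^-2 H)(7.06 A)/73 = 3.027×10^-3 Wb.

Φ_B ≈ 3.03 mWb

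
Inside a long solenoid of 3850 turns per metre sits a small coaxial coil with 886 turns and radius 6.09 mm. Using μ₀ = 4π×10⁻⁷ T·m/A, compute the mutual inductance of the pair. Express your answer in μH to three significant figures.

The outer solenoid produces a uniform field B₁ = μ₀n₁I₁ across the inner coil,
so the flux linkage is N₂Φ = N₂B₁A₂ = μ₀n₁N₂A₂·I₁, giving M = μ₀n₁N₂A₂.
A₂ = πr² = π(6.090×10^-3 m)² = 1.165×10^-4 m².
M = (4π×10⁻⁷)(3850)(886)(1.165×10^-4) = 4.994×10^-4 H.

M ≈ 499 μH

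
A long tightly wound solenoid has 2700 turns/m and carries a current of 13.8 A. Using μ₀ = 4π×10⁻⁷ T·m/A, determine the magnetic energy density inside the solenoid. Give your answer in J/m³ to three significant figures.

u ≈ 872 J/m³

B = μ₀nI = (4π×10⁻⁷)(2.700×10^3)(13.8) = 4.682×10^-2 T.
u = B²/(2μ₀) = (4.682×10^-2)²/(2×4π×10⁻⁷) = 872.3 J/m³.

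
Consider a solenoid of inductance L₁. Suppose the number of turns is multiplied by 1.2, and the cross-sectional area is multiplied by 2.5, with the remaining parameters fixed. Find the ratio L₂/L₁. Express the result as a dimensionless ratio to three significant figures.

L₂/L₁ = 3.60

For a solenoid, L ∝ μᵣN²A/ℓ.
L₂/L₁ = (1.2)^2 × (2.5) = 3.60.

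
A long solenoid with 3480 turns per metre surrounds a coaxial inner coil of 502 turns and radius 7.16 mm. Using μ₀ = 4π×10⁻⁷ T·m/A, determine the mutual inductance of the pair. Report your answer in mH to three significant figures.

M ≈ 0.354 mH

The outer solenoid produces a uniform field B₁ = μ₀n₁I₁ across the inner coil,
so the flux linkage is N₂Φ = N₂B₁A₂ = μ₀n₁N₂A₂·I₁, giving M = μ₀n₁N₂A₂.
A₂ = πr² = π(7.160×10^-3 m)² = 1.611×10^-4 m².
M = (4π×10⁻⁷)(3480)(502)(1.611×10^-4) = 3.536×10^-4 H.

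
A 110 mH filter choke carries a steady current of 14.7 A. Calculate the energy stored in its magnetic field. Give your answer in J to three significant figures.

Stored magnetic energy: U = ½LI².
U = ½(0.11 H)(14.7 A)² = 11.88 J.

U ≈ 11.9 J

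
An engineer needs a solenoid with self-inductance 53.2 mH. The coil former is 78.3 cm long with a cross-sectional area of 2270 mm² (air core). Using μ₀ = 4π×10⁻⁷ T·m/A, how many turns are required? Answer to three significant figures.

N ≈ 3820 turns

A = 2270 mm² = 2.270×10^-3 m².
From L = μ₀N²A/ℓ, N = √(Lℓ / (μ₀A)).
N = √[(5.320×10^-2)(0.783) / ((4π×10⁻⁷)×2.270×10^-3)] = √(1.460×10^7) ≈ 3821.4.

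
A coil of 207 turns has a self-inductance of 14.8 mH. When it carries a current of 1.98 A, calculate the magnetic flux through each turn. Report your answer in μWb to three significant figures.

Φ_B ≈ 142 μWb

From L = NΦ_B/I, the flux per turn is Φ_B = LI/N.
Φ_B = (1.480×10^-2 H)(1.98 A)/207 = 1.416×10^-4 Wb.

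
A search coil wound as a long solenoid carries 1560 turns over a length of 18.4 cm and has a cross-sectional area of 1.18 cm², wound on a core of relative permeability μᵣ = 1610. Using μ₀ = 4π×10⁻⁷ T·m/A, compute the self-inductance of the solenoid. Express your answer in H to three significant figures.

L ≈ 3.16 H

A = 1.18 cm² = 1.180×10^-4 m².
For a long solenoid, L = μ₀μᵣN²A/ℓ.
L = (4π×10⁻⁷)(1610)(1560)²(1.180×10^-4)/(0.184 m) = 3.158 H.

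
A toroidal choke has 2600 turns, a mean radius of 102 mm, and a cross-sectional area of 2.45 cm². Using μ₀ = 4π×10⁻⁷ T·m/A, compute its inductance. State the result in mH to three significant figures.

L ≈ 3.25 mH

For a thin toroid, L = μ₀N²A/(2πR).
L = (4π×10⁻⁷)(2600)²(2.450×10^-4) / (2π×0.102 m) = 3.247×10^-3 H.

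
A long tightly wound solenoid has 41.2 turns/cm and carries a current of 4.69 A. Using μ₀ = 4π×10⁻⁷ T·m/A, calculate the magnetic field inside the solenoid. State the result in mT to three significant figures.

B ≈ 24.3 mT

Inside a long solenoid, B = μ₀nI.
B = (4π×10⁻⁷)(4.120×10^3 m⁻¹)(4.69 A) = 2.428×10^-2 T.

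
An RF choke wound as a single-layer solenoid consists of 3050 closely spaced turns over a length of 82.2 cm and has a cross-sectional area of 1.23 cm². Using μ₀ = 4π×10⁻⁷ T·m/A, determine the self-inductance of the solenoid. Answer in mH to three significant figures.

L ≈ 1.75 mH

A = 1.23 cm² = 1.230×10^-4 m².
For a long solenoid, L = μ₀N²A/ℓ.
L = (4π×10⁻⁷)(3050)²(1.230×10^-4)/(0.822 m) = 1.749×10^-3 H.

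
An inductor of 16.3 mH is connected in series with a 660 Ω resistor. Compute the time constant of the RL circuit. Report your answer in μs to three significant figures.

τ = L/R = (1.630×10^-2 H)/(660 Ω) = 2.470×10^-5 s.

τ ≈ 24.7 μs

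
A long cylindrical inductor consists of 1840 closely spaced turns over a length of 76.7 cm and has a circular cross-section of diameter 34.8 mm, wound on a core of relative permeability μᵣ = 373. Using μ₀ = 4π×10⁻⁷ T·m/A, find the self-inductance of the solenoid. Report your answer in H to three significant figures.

A = π(d/2)² = π(1.740×10^-2 m)² = 9.511×10^-4 m².
For a long solenoid, L = μ₀μᵣN²A/ℓ.
L = (4π×10⁻⁷)(373)(1840)²(9.511×10^-4)/(0.767 m) = 1.968 H.

L ≈ 1.97 H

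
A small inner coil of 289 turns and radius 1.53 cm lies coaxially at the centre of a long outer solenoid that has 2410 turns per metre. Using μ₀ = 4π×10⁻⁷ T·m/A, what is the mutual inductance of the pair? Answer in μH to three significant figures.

The outer solenoid produces a uniform field B₁ = μ₀n₁I₁ across the inner coil,
so the flux linkage is N₂Φ = N₂B₁A₂ = μ₀n₁N₂A₂·I₁, giving M = μ₀n₁N₂A₂.
A₂ = πr² = π(1.530×10^-2 m)² = 7.354×10^-4 m².
M = (4π×10⁻⁷)(2410)(289)(7.354×10^-4) = 6.437×10^-4 H.

M ≈ 644 μH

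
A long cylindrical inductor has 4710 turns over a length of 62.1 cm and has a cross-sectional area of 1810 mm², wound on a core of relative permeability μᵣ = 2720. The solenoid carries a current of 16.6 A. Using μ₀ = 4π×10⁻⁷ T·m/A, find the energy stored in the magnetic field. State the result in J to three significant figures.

U ≈ 30500 J

A = 1810 mm² = 1.810×10^-3 m².
L = μ₀μᵣN²A/ℓ = (4π×10⁻⁷)(2720)(4710)²(1.810×10^-3)/(0.621) = 221 H.
U = ½LI² = ½(221)(16.6)² = 3.045×10^4 J.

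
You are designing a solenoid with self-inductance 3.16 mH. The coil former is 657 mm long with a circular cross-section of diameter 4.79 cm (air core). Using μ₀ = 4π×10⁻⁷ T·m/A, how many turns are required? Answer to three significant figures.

N ≈ 958 turns

A = π(d/2)² = π(2.395×10^-2 m)² = 1.802×10^-3 m².
From L = μ₀N²A/ℓ, N = √(Lℓ / (μ₀A)).
N = √[(3.160×10^-3)(0.657) / ((4π×10⁻⁷)×1.802×10^-3)] = √(9.168×10^5) ≈ 957.5.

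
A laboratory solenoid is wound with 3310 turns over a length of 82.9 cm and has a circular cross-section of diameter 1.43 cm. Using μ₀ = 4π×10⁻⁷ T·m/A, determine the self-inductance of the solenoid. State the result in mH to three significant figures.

L ≈ 2.67 mH

A = π(d/2)² = π(7.150×10^-3 m)² = 1.606×10^-4 m².
For a long solenoid, L = μ₀N²A/ℓ.
L = (4π×10⁻⁷)(3310)²(1.606×10^-4)/(0.829 m) = 2.667×10^-3 H.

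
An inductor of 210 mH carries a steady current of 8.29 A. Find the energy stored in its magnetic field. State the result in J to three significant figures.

Stored magnetic energy: U = ½LI².
U = ½(0.21 H)(8.29 A)² = 7.216 J.

U ≈ 7.22 J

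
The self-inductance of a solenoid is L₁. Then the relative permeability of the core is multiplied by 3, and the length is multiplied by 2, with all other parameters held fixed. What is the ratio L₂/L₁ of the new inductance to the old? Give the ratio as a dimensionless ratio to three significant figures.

L₂/L₁ = 1.50

For a solenoid, L ∝ μᵣN²A/ℓ.
L₂/L₁ = (3) × (2)^-1 = 1.50.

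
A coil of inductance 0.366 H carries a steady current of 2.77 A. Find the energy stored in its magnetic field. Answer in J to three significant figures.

Stored magnetic energy: U = ½LI².
U = ½(0.366 H)(2.77 A)² = 1.404 J.

U ≈ 1.40 J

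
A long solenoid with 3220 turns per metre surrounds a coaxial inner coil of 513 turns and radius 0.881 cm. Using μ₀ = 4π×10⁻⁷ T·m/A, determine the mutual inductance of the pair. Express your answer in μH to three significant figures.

M ≈ 506 μH

The outer solenoid produces a uniform field B₁ = μ₀n₁I₁ across the inner coil,
so the flux linkage is N₂Φ = N₂B₁A₂ = μ₀n₁N₂A₂·I₁, giving M = μ₀n₁N₂A₂.
A₂ = πr² = π(8.810×10^-3 m)² = 2.438×10^-4 m².
M = (4π×10⁻⁷)(3220)(513)(2.438×10^-4) = 5.062×10^-4 H.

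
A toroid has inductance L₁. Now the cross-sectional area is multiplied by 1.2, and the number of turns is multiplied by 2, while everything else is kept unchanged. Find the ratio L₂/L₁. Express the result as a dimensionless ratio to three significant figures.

L₂/L₁ = 4.80

For a toroid, L ∝ μᵣN²A/R.
L₂/L₁ = (1.2) × (2)^2 = 4.80.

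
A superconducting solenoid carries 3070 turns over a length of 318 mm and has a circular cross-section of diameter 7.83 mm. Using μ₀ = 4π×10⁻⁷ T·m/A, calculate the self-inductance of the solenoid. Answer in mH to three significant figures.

L ≈ 1.79 mH

A = π(d/2)² = π(3.915×10^-3 m)² = 4.815×10^-5 m².
For a long solenoid, L = μ₀N²A/ℓ.
L = (4π×10⁻⁷)(3070)²(4.815×10^-5)/(0.318 m) = 1.793×10^-3 H.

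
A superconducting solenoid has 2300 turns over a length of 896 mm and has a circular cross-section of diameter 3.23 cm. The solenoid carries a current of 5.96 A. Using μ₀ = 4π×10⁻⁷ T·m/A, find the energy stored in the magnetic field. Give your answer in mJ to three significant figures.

A = π(d/2)² = π(1.615×10^-2 m)² = 8.194×10^-4 m².
L = μ₀N²A/ℓ = (4π×10⁻⁷)(2300)²(8.194×10^-4)/(0.896) = 6.079×10^-3 H.
U = ½LI² = ½(6.079×10^-3)(5.96)² = 0.108 J.

U ≈ 108 mJ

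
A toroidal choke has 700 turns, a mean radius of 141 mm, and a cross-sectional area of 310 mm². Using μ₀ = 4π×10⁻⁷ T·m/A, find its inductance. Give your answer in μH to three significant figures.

For a thin toroid, L = μ₀N²A/(2πR).
L = (4π×10⁻⁷)(700)²(3.100×10^-4) / (2π×0.141 m) = 2.1546×10^-4 H.

L ≈ 215 μH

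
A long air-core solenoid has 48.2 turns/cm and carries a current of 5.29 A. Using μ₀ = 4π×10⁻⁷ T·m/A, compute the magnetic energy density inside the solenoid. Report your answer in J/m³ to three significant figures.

B = μ₀nI = (4π×10⁻⁷)(4.820×10^3)(5.29) = 3.204×10^-2 T.
u = B²/(2μ₀) = (3.204×10^-2)²/(2×4π×10⁻⁷) = 408.49 J/m³.

u ≈ 408 J/m³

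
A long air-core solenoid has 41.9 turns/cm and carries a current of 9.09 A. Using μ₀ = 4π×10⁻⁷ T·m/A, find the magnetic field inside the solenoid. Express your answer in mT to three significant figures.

B ≈ 47.9 mT

Inside a long solenoid, B = μ₀nI.
B = (4π×10⁻⁷)(4.190×10^3 m⁻¹)(9.09 A) = 4.786×10^-2 T.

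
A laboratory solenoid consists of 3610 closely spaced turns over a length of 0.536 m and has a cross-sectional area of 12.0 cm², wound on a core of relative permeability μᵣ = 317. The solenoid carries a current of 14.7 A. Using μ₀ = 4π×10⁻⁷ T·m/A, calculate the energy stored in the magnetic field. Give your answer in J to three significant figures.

U ≈ 1260 J

A = 12.0 cm² = 1.200×10^-3 m².
L = μ₀μᵣN²A/ℓ = (4π×10⁻⁷)(317)(3610)²(1.200×10^-3)/(0.536) = 11.62 H.
U = ½LI² = ½(11.62)(14.7)² = 1.256×10^3 J.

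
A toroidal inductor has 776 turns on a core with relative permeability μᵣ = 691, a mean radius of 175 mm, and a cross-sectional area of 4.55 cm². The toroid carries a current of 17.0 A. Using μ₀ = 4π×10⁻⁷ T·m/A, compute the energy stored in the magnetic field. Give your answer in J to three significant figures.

U ≈ 31.3 J

L = μ₀μᵣN²A/(2πR) = (4π×10⁻⁷)(691)(776)²(4.550×10^-4)/(2π×0.175) = 0.2164 H.
U = ½LI² = ½(0.2164)(17.0)² = 31.27 J.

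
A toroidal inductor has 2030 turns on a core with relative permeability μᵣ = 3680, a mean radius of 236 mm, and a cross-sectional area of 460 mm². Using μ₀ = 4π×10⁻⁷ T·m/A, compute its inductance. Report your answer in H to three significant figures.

For a thin toroid, L = μ₀μᵣN²A/(2πR).
L = (4π×10⁻⁷)(3680)(2030)²(4.600×10^-4) / (2π×0.236 m) = 5.912 H.

L ≈ 5.91 H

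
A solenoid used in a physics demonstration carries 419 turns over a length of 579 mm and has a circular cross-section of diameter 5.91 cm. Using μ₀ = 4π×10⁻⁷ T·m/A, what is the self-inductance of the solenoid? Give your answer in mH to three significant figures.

L ≈ 1.05 mH

A = π(d/2)² = π(2.955×10^-2 m)² = 2.743×10^-3 m².
For a long solenoid, L = μ₀N²A/ℓ.
L = (4π×10⁻⁷)(419)²(2.743×10^-3)/(0.579 m) = 1.045×10^-3 H.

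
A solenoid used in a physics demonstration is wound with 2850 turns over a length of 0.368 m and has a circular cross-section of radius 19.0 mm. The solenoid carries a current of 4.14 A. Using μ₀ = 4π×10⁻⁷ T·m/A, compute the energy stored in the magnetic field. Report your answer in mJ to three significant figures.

U ≈ 270 mJ

A = πr² = π(1.900×10^-2 m)² = 1.134×10^-3 m².
L = μ₀N²A/ℓ = (4π×10⁻⁷)(2850)²(1.134×10^-3)/(0.368) = 3.146×10^-2 H.
U = ½LI² = ½(3.146×10^-2)(4.14)² = 0.2696 J.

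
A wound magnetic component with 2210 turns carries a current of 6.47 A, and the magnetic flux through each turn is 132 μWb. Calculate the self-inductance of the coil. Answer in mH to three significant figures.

L ≈ 45.1 mH

Self-inductance is defined by L = NΦ_B/I (flux linkage over current).
L = (2210)(1.320×10^-4 Wb)/(6.47 A) = 4.509×10^-2 H.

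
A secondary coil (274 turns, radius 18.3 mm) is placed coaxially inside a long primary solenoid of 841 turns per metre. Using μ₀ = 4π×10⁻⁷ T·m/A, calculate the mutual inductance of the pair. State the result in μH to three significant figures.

The outer solenoid produces a uniform field B₁ = μ₀n₁I₁ across the inner coil,
so the flux linkage is N₂Φ = N₂B₁A₂ = μ₀n₁N₂A₂·I₁, giving M = μ₀n₁N₂A₂.
A₂ = πr² = π(1.830×10^-2 m)² = 1.052×10^-3 m².
M = (4π×10⁻⁷)(841)(274)(1.052×10^-3) = 3.047×10^-4 H.

M ≈ 305 μH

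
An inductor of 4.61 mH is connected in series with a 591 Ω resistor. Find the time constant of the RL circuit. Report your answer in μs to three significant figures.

τ ≈ 7.80 μs

τ = L/R = (4.610×10^-3 H)/(591 Ω) = 7.800×10^-6 s.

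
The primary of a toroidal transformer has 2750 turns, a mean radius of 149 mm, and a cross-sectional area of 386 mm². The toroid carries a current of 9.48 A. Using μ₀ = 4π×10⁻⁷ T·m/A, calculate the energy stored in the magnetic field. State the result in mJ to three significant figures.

L = μ₀N²A/(2πR) = (4π×10⁻⁷)(2750)²(3.860×10^-4)/(2π×0.149) = 3.918×10^-3 H.
U = ½LI² = ½(3.918×10^-3)(9.48)² = 0.1761 J.

U ≈ 176 mJ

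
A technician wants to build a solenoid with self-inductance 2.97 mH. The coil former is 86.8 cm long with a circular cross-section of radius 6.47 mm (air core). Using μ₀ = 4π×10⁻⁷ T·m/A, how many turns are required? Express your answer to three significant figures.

N ≈ 3950 turns

A = πr² = π(6.470×10^-3 m)² = 1.315×10^-4 m².
From L = μ₀N²A/ℓ, N = √(Lℓ / (μ₀A)).
N = √[(2.970×10^-3)(0.868) / ((4π×10⁻⁷)×1.315×10^-4)] = √(1.560×10^7) ≈ 3949.6.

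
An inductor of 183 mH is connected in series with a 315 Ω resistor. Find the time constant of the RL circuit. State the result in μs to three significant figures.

τ ≈ 581 μs

τ = L/R = (0.183 H)/(315 Ω) = 5.810×10^-4 s.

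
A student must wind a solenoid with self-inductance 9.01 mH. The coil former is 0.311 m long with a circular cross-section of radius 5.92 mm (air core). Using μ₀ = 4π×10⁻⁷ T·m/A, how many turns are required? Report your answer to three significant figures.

N ≈ 4500 turns

A = πr² = π(5.920×10^-3 m)² = 1.101×10^-4 m².
From L = μ₀N²A/ℓ, N = √(Lℓ / (μ₀A)).
N = √[(9.010×10^-3)(0.311) / ((4π×10⁻⁷)×1.101×10^-4)] = √(2.025×10^7) ≈ 4500.3.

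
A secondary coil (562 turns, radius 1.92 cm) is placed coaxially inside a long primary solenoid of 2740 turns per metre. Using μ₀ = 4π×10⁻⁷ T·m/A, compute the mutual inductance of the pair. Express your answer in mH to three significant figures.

M ≈ 2.24 mH

The outer solenoid produces a uniform field B₁ = μ₀n₁I₁ across the inner coil,
so the flux linkage is N₂Φ = N₂B₁A₂ = μ₀n₁N₂A₂·I₁, giving M = μ₀n₁N₂A₂.
A₂ = πr² = π(1.920×10^-2 m)² = 1.158×10^-3 m².
M = (4π×10⁻⁷)(2740)(562)(1.158×10^-3) = 2.241×10^-3 H.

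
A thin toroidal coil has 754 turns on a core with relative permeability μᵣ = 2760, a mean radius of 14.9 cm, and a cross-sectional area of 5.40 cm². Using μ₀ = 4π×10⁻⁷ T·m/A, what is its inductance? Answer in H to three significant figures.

L ≈ 1.14 H

For a thin toroid, L = μ₀μᵣN²A/(2πR).
L = (4π×10⁻⁷)(2760)(754)²(5.400×10^-4) / (2π×0.149 m) = 1.137 H.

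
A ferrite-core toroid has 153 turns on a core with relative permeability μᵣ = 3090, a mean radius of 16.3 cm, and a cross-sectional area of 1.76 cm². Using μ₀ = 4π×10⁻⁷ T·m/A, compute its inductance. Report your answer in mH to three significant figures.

L ≈ 15.6 mH

For a thin toroid, L = μ₀μᵣN²A/(2πR).
L = (4π×10⁻⁷)(3090)(153)²(1.760×10^-4) / (2π×0.163 m) = 1.562×10^-2 H.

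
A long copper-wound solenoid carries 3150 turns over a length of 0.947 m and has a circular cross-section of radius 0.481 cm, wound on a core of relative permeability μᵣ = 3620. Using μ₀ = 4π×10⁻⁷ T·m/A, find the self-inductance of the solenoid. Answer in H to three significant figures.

A = πr² = π(4.810×10^-3 m)² = 7.268×10^-5 m².
For a long solenoid, L = μ₀μᵣN²A/ℓ.
L = (4π×10⁻⁷)(3620)(3150)²(7.268×10^-5)/(0.947 m) = 3.464 H.

L ≈ 3.46 H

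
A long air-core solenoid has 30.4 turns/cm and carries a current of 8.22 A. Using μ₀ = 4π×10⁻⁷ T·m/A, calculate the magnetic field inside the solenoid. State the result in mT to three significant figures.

B ≈ 31.4 mT

Inside a long solenoid, B = μ₀nI.
B = (4π×10⁻⁷)(3.040×10^3 m⁻¹)(8.22 A) = 3.140×10^-2 T.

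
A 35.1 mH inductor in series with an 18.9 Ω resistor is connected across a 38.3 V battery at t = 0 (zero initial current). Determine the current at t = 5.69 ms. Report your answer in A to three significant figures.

τ = L/R = 3.510×10^-2/18.9 = 1.857×10^-3 s; final current I_∞ = ε/R = 38.3/18.9 = 2.026 A.
I(t) = I_∞(1 − e^(−t/τ)) with t/τ = 3.064.
I = (2.026)(1 − e^(−3.064)) = 1.932 A.

I ≈ 1.93 A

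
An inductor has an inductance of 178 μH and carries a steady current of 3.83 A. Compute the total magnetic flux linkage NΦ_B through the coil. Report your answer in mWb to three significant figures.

NΦ_B ≈ 0.682 mWb

From L = NΦ_B/I, the flux linkage is NΦ_B = LI.
NΦ_B = (1.780×10^-4 H)(3.83 A) = 6.817×10^-4 Wb.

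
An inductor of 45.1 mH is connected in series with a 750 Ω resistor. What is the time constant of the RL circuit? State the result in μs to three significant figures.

τ = L/R = (4.510×10^-2 H)/(750 Ω) = 6.013×10^-5 s.

τ ≈ 60.1 μs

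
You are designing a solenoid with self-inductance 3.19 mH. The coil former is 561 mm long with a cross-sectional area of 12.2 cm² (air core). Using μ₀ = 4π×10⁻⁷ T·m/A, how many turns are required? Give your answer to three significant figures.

A = 12.2 cm² = 1.220×10^-3 m².
From L = μ₀N²A/ℓ, N = √(Lℓ / (μ₀A)).
N = √[(3.190×10^-3)(0.561) / ((4π×10⁻⁷)×1.220×10^-3)] = √(1.167×10^6) ≈ 1080.4.

N ≈ 1080 turns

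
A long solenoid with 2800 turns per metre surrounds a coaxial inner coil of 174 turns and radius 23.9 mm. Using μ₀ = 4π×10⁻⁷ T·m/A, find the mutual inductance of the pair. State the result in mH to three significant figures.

M ≈ 1.10 mH

The outer solenoid produces a uniform field B₁ = μ₀n₁I₁ across the inner coil,
so the flux linkage is N₂Φ = N₂B₁A₂ = μ₀n₁N₂A₂·I₁, giving M = μ₀n₁N₂A₂.
A₂ = πr² = π(2.390×10^-2 m)² = 1.7945×10^-3 m².
M = (4π×10⁻⁷)(2800)(174)(1.7945×10^-3) = 1.099×10^-3 H.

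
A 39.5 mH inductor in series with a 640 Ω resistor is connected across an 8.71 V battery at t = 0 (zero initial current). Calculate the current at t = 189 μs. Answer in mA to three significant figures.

τ = L/R = 3.950×10^-2/640 = 6.172×10^-5 s; final current I_∞ = ε/R = 8.71/640 = 1.361×10^-2 A.
I(t) = I_∞(1 − e^(−t/τ)) with t/τ = 3.062.
I = (1.361×10^-2)(1 − e^(−3.062)) = 1.297×10^-2 A.

I ≈ 13.0 mA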